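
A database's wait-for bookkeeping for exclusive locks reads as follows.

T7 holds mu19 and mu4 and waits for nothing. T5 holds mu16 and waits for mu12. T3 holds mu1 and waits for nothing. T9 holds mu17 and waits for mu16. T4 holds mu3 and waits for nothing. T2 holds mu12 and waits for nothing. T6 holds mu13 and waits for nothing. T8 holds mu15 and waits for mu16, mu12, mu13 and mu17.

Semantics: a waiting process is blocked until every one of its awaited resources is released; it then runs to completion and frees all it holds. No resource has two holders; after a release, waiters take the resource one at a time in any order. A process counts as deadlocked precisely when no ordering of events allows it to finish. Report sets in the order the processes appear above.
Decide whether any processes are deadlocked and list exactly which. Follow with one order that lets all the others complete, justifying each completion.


No process is deadlocked.
Key observation: no waiting chain loops back on itself — every chain ends at a process that waits on nothing, so everyone eventually runs.
One completion order for the rest: T2, T4, T5, T6, T9, T8, T3, T7.
Check, step by step:
  run T2 (it waits on nothing); releases mu12
  run T4 (it waits on nothing); releases mu3
  T5: everything it awaited (mu12) is free; runs, freeing mu16
  run T6 (it waits on nothing); releases mu13
  T9: everything it awaited (mu16) is free; runs, freeing mu17
  T8: everything it awaited (mu16, mu12, mu13 and mu17) is free; runs, freeing mu15
  run T3 (it waits on nothing); releases mu1
  run T7 (it waits on nothing); releases mu19 and mu4


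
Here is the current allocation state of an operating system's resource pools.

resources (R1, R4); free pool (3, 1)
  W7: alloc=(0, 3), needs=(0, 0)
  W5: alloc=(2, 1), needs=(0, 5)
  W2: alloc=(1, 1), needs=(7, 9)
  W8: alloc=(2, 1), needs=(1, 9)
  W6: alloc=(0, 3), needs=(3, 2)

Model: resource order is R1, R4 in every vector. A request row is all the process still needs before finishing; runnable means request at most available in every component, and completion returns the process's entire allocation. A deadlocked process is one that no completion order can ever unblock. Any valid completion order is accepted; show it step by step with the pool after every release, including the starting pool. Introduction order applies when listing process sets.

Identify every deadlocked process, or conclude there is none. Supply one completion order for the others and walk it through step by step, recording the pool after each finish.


The deadlocked set is W2 and W8.
Key observation: the wall is R4: completing W7, W6, W5 brings the pool only to (5, 8), and all the rest need more.
The rest can finish in the order W7, W6, W5. Check, step by step:
  pool = (3, 1)
  run W7 (needs (0, 0), free (3, 1)); after release of (0, 3) the pool is (3, 4)
  run W6 (needs (3, 2), free (3, 4)); after release of (0, 3) the pool is (3, 7)
  run W5 (needs (0, 5), free (3, 7)); after release of (2, 1) the pool is (5, 8)
The blocked processes can never fit:
  blocked: W2 wants (7, 9), pool (5, 8) — not enough R1 and R4
  blocked: W8 wants (1, 9), pool (5, 8) — not enough R4


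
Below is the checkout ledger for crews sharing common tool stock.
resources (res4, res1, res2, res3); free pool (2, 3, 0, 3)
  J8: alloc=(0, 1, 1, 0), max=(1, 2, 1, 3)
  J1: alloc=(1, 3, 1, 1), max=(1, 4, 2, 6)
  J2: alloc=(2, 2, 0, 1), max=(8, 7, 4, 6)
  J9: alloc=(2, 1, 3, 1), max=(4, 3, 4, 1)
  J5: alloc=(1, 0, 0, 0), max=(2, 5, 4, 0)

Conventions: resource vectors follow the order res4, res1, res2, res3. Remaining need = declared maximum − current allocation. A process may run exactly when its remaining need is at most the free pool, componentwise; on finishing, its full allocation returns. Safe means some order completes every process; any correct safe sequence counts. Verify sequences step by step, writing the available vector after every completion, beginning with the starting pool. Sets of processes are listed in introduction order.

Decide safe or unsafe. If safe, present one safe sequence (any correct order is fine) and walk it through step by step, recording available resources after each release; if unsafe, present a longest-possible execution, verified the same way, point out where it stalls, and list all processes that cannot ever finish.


The state is UNSAFE.
Key observation: J8, J9, J5 can finish, but then (5, 5, 4, 4) is all there is, and the blocked group's res3 demands exceed it.
The run J8, J9, J5 cannot be extended any further. Check, step by step:
  pool = (2, 3, 0, 3)
  J8 needs (1, 1, 0, 3) <= (2, 3, 0, 3) -> finishes; pool += (0, 1, 1, 0) = (2, 4, 1, 3)
  J9 needs (2, 2, 1, 0) <= (2, 4, 1, 3) -> finishes; pool += (2, 1, 3, 1) = (4, 5, 4, 4)
  J5 needs (1, 5, 4, 0) <= (4, 5, 4, 4) -> finishes; pool += (1, 0, 0, 0) = (5, 5, 4, 4)
  blocked: J1 wants (0, 1, 1, 5), pool (5, 5, 4, 4) — not enough res3
  blocked: J2 wants (6, 5, 4, 5), pool (5, 5, 4, 4) — not enough res4 and res3
Never able to finish: J1 and J2.


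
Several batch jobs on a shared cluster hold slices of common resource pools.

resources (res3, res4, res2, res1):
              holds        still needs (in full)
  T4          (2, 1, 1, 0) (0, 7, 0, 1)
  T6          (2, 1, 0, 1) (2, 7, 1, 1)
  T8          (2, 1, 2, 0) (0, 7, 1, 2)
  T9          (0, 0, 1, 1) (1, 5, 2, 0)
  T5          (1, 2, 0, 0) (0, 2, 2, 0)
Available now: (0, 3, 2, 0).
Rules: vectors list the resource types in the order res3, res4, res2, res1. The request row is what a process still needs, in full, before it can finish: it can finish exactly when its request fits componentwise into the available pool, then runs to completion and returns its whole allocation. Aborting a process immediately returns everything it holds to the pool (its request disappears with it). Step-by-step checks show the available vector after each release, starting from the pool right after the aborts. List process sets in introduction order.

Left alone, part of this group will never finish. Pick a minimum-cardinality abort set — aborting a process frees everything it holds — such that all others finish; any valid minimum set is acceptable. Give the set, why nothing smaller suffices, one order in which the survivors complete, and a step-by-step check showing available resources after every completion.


The answer: abort T4 and T8.
Key observation: the returned (4, 2, 3, 0) from T4 and T8 is what brings T6 — unrunnable before, under any order — into play at step 3.
No one abort is enough; case by case: T4 alone leaves T6 blocked (short on res4); T6 alone leaves T4 blocked (short on res4); T8 alone leaves T4 blocked (short on res4); T9 alone leaves T4 blocked (short on res4); T5 alone leaves T4 blocked (short on res4).
Survivors finish in the order: T9, T5, T6. Walking it through (pool after the aborts first):
  pool = (4, 5, 5, 0)
  T9 needs (1, 5, 2, 0) <= (4, 5, 5, 0) -> finishes; pool += (0, 0, 1, 1) = (4, 5, 6, 1)
  T5 needs (0, 2, 2, 0) <= (4, 5, 6, 1) -> finishes; pool += (1, 2, 0, 0) = (5, 7, 6, 1)
  T6 needs (2, 7, 1, 1) <= (5, 7, 6, 1) -> finishes; pool += (2, 1, 0, 1) = (7, 8, 6, 2)


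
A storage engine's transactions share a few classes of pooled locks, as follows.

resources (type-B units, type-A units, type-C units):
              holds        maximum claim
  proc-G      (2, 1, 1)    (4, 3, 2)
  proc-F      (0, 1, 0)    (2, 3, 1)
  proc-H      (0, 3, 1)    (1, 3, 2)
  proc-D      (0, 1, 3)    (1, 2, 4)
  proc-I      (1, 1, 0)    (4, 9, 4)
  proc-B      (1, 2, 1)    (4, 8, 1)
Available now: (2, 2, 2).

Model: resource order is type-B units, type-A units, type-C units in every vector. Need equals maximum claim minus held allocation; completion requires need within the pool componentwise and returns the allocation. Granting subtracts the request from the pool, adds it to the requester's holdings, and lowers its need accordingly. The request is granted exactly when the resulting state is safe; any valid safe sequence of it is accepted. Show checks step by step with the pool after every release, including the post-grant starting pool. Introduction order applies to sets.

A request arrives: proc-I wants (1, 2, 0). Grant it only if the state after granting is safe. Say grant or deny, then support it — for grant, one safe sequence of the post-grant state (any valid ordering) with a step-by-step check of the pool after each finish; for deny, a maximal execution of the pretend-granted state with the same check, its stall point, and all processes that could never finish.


DENY: after the grant no complete ordering would exist.
Key observation: no order helps: past proc-H, proc-D, the free pool tops out at (1, 4, 6), below what each blocked process needs in type-B units.
On the post-grant state, proc-H, proc-D is a maximal run — nothing extends it. Check, step by step:
  pool = (1, 0, 2)
  run proc-H (needs (1, 0, 1), free (1, 0, 2)); after release of (0, 3, 1) the pool is (1, 3, 3)
  run proc-D (needs (1, 1, 1), free (1, 3, 3)); after release of (0, 1, 3) the pool is (1, 4, 6)
  proc-G cannot run: need (2, 2, 1) vs free (1, 4, 6) (insufficient type-B units)
  proc-F cannot run: need (2, 2, 1) vs free (1, 4, 6) (insufficient type-B units)
  proc-I cannot run: need (2, 6, 4) vs free (1, 4, 6) (insufficient type-B units and type-A units)
  proc-B cannot run: need (3, 6, 0) vs free (1, 4, 6) (insufficient type-B units and type-A units)
Post-grant, the permanently blocked set is proc-G, proc-F, proc-I and proc-B.


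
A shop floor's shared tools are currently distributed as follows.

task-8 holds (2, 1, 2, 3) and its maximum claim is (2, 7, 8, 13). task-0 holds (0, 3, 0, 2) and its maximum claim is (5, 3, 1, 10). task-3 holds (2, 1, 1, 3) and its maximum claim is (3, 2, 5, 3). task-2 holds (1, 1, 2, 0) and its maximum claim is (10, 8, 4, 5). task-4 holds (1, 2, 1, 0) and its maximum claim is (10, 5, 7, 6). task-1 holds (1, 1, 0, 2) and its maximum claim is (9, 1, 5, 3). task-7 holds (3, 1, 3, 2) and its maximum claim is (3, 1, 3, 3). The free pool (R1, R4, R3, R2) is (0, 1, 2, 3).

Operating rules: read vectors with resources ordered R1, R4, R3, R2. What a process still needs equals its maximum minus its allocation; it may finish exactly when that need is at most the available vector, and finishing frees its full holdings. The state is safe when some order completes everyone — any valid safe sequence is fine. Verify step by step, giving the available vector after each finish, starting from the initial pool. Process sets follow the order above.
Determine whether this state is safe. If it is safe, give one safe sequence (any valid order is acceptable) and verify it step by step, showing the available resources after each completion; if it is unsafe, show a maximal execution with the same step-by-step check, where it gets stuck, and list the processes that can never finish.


The state is UNSAFE.
Key observation: once task-7, task-3, task-0, task-8 finish, the pool peaks at (7, 7, 8, 13) — and every remaining process still needs more R1 than that.
A maximal execution: task-7, task-3, task-0, task-8 — then nothing else fits. Check, step by step:
  pool = (0, 1, 2, 3)
  run task-7 (needs (0, 0, 0, 1), free (0, 1, 2, 3)); after release of (3, 1, 3, 2) the pool is (3, 2, 5, 5)
  run task-3 (needs (1, 1, 4, 0), free (3, 2, 5, 5)); after release of (2, 1, 1, 3) the pool is (5, 3, 6, 8)
  run task-0 (needs (5, 0, 1, 8), free (5, 3, 6, 8)); after release of (0, 3, 0, 2) the pool is (5, 6, 6, 10)
  run task-8 (needs (0, 6, 6, 10), free (5, 6, 6, 10)); after release of (2, 1, 2, 3) the pool is (7, 7, 8, 13)
  task-2 still needs (9, 7, 2, 5) but only (7, 7, 8, 13) is free — short on R1
  task-4 still needs (9, 3, 6, 6) but only (7, 7, 8, 13) is free — short on R1
  task-1 still needs (8, 0, 5, 1) but only (7, 7, 8, 13) is free — short on R1
Never able to finish: task-2, task-4 and task-1.


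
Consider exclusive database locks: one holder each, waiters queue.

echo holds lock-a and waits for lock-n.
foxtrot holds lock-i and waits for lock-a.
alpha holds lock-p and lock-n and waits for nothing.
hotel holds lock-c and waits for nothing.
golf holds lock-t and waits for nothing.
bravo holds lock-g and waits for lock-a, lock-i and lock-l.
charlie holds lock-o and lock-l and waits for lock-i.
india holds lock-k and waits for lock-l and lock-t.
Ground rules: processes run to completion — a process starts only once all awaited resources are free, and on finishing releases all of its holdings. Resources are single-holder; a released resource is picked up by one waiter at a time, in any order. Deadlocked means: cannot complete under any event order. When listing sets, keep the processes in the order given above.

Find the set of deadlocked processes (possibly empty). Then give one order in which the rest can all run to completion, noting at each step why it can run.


No process is deadlocked.
Key observation: every chain of waits terminates; starting from the processes that wait on nothing, all the rest unlock in turn.
The rest can finish in the order golf, alpha, echo, foxtrot, charlie, hotel, bravo, india.
Check, step by step:
  run golf (it waits on nothing); releases lock-t
  run alpha (it waits on nothing); releases lock-p and lock-n
  run echo (all its waits — lock-n — are resolved); releases lock-a
  run foxtrot (all its waits — lock-a — are resolved); releases lock-i
  run charlie (all its waits — lock-i — are resolved); releases lock-o and lock-l
  run hotel (it waits on nothing); releases lock-c
  run bravo (all its waits — lock-a, lock-i and lock-l — are resolved); releases lock-g
  run india (all its waits — lock-l and lock-t — are resolved); releases lock-k


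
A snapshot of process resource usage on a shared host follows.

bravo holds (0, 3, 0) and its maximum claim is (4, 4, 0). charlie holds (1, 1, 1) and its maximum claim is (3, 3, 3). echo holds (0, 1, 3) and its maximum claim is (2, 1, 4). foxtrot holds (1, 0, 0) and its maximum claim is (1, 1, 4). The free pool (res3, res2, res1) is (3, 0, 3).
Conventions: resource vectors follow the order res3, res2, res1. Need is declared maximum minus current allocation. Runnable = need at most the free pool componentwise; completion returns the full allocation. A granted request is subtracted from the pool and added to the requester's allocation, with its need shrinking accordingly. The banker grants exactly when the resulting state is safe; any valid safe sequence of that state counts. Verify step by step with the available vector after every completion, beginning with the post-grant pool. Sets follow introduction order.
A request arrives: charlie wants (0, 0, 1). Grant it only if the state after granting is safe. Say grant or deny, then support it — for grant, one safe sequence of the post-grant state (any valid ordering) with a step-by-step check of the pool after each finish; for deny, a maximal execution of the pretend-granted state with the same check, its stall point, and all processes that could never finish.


GRANT — the state after the grant stays safe, e.g. via echo, foxtrot, bravo, charlie.
Key observation: the transfer keeps a workable pool ((3, 0, 2)); echo starts the safe sequence.
Verifying the post-grant state step by step:
  pool = (3, 0, 2)
  echo needs (2, 0, 1) <= (3, 0, 2) -> finishes; pool += (0, 1, 3) = (3, 1, 5)
  foxtrot needs (0, 1, 4) <= (3, 1, 5) -> finishes; pool += (1, 0, 0) = (4, 1, 5)
  bravo needs (4, 1, 0) <= (4, 1, 5) -> finishes; pool += (0, 3, 0) = (4, 4, 5)
  charlie needs (2, 2, 1) <= (4, 4, 5) -> finishes; pool += (1, 1, 2) = (5, 5, 7)


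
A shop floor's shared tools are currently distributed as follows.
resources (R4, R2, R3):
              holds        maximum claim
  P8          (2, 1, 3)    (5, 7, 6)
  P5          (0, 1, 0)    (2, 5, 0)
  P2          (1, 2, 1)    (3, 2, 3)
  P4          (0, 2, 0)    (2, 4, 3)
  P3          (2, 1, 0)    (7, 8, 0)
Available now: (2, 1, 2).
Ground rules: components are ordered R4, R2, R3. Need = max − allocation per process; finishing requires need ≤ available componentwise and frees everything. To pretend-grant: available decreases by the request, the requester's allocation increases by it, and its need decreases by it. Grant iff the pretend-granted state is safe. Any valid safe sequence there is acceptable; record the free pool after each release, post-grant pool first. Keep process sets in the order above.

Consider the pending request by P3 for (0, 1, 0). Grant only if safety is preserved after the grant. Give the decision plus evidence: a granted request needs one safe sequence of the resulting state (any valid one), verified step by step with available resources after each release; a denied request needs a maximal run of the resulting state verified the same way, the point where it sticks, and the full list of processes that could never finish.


DENY. Granting would leave the state unsafe.
Key observation: the wall is R2: completing P2, P4, P5 brings the pool only to (3, 5, 3), and all the rest need more.
Pretend the grant happened; the run P2, P4, P5 goes as far as possible. Verifying each step:
  pool = (2, 0, 2)
  run P2 (needs (2, 0, 2), free (2, 0, 2)); after release of (1, 2, 1) the pool is (3, 2, 3)
  run P4 (needs (2, 2, 3), free (3, 2, 3)); after release of (0, 2, 0) the pool is (3, 4, 3)
  run P5 (needs (2, 4, 0), free (3, 4, 3)); after release of (0, 1, 0) the pool is (3, 5, 3)
  P8 cannot run: need (3, 6, 3) vs free (3, 5, 3) (insufficient R2)
  P3 cannot run: need (5, 6, 0) vs free (3, 5, 3) (insufficient R4 and R2)
Processes that could never finish after the grant: P8 and P3.


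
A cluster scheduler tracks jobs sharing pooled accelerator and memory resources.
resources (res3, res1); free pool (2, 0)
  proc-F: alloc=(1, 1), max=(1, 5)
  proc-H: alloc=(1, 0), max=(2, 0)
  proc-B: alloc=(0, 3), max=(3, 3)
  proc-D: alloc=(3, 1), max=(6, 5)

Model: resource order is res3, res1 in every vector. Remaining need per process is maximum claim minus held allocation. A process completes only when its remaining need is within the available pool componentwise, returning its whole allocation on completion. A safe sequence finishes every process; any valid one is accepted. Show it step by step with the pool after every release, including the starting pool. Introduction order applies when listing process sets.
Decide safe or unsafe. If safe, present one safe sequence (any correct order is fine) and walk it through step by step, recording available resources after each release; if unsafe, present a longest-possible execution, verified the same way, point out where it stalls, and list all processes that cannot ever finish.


The state is UNSAFE.
Key observation: no order helps: past proc-H, proc-B, the free pool tops out at (3, 3), below what each blocked process needs in res1.
A maximal execution: proc-H, proc-B — then nothing else fits. Check, step by step:
  pool = (2, 0)
  run proc-H (needs (1, 0), free (2, 0)); after release of (1, 0) the pool is (3, 0)
  run proc-B (needs (3, 0), free (3, 0)); after release of (0, 3) the pool is (3, 3)
  blocked: proc-F wants (0, 4), pool (3, 3) — not enough res1
  blocked: proc-D wants (3, 4), pool (3, 3) — not enough res1
Never able to finish: proc-F and proc-D.


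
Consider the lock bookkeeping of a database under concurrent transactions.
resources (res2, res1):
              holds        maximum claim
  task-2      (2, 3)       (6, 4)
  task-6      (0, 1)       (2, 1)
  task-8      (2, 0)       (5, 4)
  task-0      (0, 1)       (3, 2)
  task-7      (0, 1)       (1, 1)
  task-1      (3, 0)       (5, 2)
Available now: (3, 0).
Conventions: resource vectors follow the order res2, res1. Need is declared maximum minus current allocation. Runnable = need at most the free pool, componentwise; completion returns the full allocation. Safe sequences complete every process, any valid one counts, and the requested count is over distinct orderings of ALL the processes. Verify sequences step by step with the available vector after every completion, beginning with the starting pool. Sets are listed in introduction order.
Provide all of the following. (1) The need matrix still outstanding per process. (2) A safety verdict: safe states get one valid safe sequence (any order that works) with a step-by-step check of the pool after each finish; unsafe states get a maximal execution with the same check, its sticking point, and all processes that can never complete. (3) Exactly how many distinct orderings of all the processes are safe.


(1) Outstanding need per process (order res2, res1):
  task-2: (4, 1)
  task-6: (2, 0)
  task-8: (3, 4)
  task-0: (3, 1)
  task-7: (1, 0)
  task-1: (2, 2)
(2) The state is SAFE; one workable sequence: task-6, task-0, task-7, task-1, task-2, task-8.
Key observation: the first exact fit in this order is task-0 — it needs (3, 1) with (3, 1) free, meeting a requested resource to the last unit.
Walking it through:
  pool = (3, 0)
  task-6 needs (2, 0) <= (3, 0) -> finishes; pool += (0, 1) = (3, 1)
  task-0 needs (3, 1) <= (3, 1) -> finishes; pool += (0, 1) = (3, 2)
  task-7 needs (1, 0) <= (3, 2) -> finishes; pool += (0, 1) = (3, 3)
  task-1 needs (2, 2) <= (3, 3) -> finishes; pool += (3, 0) = (6, 3)
  task-2 needs (4, 1) <= (6, 3) -> finishes; pool += (2, 3) = (8, 6)
  task-8 needs (3, 4) <= (8, 6) -> finishes; pool += (2, 0) = (10, 6)
(3) Exactly 16 of the possible complete orderings are safe sequences.


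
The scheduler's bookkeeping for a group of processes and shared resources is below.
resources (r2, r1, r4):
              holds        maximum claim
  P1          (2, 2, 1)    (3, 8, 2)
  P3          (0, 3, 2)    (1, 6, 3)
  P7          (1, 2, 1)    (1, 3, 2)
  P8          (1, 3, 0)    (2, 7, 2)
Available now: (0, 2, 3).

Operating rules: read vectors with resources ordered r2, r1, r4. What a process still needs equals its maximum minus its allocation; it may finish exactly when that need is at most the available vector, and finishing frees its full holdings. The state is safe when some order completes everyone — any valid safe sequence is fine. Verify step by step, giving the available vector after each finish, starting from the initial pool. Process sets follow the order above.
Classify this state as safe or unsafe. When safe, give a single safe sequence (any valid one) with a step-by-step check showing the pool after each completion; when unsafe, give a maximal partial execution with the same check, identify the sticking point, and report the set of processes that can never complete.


The state is SAFE; one workable sequence: P7, P3, P8, P1.
Key observation: the order's first zero-slack moment is P3 ((1, 3, 1) needed, (1, 4, 4) free — a requested resource with nothing to spare).
Check, step by step:
  pool = (0, 2, 3)
  run P7 (needs (0, 1, 1), free (0, 2, 3)); after release of (1, 2, 1) the pool is (1, 4, 4)
  run P3 (needs (1, 3, 1), free (1, 4, 4)); after release of (0, 3, 2) the pool is (1, 7, 6)
  run P8 (needs (1, 4, 2), free (1, 7, 6)); after release of (1, 3, 0) the pool is (2, 10, 6)
  run P1 (needs (1, 6, 1), free (2, 10, 6)); after release of (2, 2, 1) the pool is (4, 12, 7)


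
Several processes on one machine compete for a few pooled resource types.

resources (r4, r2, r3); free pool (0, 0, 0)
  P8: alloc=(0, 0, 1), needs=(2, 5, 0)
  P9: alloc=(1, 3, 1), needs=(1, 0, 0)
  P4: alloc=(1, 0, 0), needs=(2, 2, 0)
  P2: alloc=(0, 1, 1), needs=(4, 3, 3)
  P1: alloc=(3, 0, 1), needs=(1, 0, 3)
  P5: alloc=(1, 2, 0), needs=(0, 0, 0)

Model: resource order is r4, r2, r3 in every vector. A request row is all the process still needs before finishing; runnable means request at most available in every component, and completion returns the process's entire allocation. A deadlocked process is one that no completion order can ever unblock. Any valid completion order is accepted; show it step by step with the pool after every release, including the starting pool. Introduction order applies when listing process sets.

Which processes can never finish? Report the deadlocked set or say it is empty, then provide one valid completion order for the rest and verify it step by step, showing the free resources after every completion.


Deadlocked set: P2 and P1.
Key observation: r3 is the bottleneck — with P5, P9, P8, P4 done the pool holds (3, 5, 2), short of every remaining need.
The rest can finish in the order P5, P9, P8, P4. Check, step by step:
  pool = (0, 0, 0)
  P5: need (0, 0, 0) fits (0, 0, 0); releases (1, 2, 0), pool now (1, 2, 0)
  P9: need (1, 0, 0) fits (1, 2, 0); releases (1, 3, 1), pool now (2, 5, 1)
  P8: need (2, 5, 0) fits (2, 5, 1); releases (0, 0, 1), pool now (2, 5, 2)
  P4: need (2, 2, 0) fits (2, 5, 2); releases (1, 0, 0), pool now (3, 5, 2)
None of the blocked processes ever fits:
  P2 still needs (4, 3, 3) but only (3, 5, 2) is free — short on r4 and r3
  P1 still needs (1, 0, 3) but only (3, 5, 2) is free — short on r3


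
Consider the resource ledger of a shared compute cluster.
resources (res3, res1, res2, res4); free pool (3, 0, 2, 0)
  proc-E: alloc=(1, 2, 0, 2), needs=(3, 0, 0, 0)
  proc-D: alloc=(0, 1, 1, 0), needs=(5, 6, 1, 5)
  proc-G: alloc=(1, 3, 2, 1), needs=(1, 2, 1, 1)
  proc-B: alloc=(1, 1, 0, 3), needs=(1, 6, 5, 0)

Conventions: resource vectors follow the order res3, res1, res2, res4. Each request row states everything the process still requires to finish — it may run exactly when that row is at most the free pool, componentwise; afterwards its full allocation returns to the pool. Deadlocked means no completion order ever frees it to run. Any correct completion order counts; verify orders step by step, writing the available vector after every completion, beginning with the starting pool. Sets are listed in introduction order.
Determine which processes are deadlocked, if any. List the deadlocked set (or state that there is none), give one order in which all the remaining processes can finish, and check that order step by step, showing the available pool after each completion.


Deadlocked set: proc-D and proc-B.
Key observation: no order helps: past proc-E, proc-G, the free pool tops out at (5, 5, 4, 3), below what each blocked process needs in res1.
A valid finishing order for the others: proc-E, proc-G. Check, step by step:
  pool = (3, 0, 2, 0)
  proc-E needs (3, 0, 0, 0) <= (3, 0, 2, 0) -> finishes; pool += (1, 2, 0, 2) = (4, 2, 2, 2)
  proc-G needs (1, 2, 1, 1) <= (4, 2, 2, 2) -> finishes; pool += (1, 3, 2, 1) = (5, 5, 4, 3)
The stuck group stays short no matter what:
  blocked: proc-D wants (5, 6, 1, 5), pool (5, 5, 4, 3) — not enough res1 and res4
  blocked: proc-B wants (1, 6, 5, 0), pool (5, 5, 4, 3) — not enough res1 and res2


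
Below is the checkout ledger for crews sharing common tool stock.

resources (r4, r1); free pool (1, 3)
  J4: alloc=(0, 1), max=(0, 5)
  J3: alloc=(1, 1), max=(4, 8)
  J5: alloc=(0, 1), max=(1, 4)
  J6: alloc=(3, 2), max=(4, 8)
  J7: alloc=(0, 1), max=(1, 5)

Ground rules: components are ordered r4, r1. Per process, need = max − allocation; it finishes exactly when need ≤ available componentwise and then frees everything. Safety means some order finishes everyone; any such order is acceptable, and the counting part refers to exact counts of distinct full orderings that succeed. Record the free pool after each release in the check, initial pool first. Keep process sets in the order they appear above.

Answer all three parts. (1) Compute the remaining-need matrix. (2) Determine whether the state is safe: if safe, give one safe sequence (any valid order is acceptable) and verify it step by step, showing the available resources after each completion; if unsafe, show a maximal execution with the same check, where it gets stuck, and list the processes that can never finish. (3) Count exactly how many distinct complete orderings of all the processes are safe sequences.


(1) Remaining need (order r4, r1):
  J4: (0, 4)
  J3: (3, 7)
  J5: (1, 3)
  J6: (1, 6)
  J7: (1, 4)
(2) SAFE — a valid safe sequence is J5, J4, J7, J6, J3.
Key observation: reading the order forward, J5 is the first process whose need (1, 3) meets the free pool (1, 3) exactly on a resource it requests.
Check, step by step:
  pool = (1, 3)
  J5: need (1, 3) fits (1, 3); releases (0, 1), pool now (1, 4)
  J4: need (0, 4) fits (1, 4); releases (0, 1), pool now (1, 5)
  J7: need (1, 4) fits (1, 5); releases (0, 1), pool now (1, 6)
  J6: need (1, 6) fits (1, 6); releases (3, 2), pool now (4, 8)
  J3: need (3, 7) fits (4, 8); releases (1, 1), pool now (5, 9)
(3) Exactly 2 of the possible complete orderings are safe sequences.


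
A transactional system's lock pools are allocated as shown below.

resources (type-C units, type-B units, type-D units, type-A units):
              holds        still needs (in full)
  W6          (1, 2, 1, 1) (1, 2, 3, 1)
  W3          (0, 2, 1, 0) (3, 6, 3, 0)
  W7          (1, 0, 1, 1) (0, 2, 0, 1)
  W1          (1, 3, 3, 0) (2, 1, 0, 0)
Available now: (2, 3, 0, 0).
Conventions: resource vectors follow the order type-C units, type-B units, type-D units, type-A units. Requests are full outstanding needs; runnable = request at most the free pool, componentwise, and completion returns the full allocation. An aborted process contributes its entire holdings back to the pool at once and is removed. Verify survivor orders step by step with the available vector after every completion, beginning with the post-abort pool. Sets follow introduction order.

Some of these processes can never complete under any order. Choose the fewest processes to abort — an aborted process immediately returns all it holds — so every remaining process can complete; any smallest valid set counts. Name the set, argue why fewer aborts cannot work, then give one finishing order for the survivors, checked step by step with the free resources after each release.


The answer: abort W6.
Key observation: no ordering could ever have run W7 before the abort of W6; with (1, 2, 1, 1) back in the pool it fits at step 2.
Why nothing smaller works: aborting no one leaves the state deadlocked as given.
One survivor order: W1, W7, W3. Step-by-step check (post-abort pool first):
  pool = (3, 5, 1, 1)
  W1 needs (2, 1, 0, 0) <= (3, 5, 1, 1) -> finishes; pool += (1, 3, 3, 0) = (4, 8, 4, 1)
  W7 needs (0, 2, 0, 1) <= (4, 8, 4, 1) -> finishes; pool += (1, 0, 1, 1) = (5, 8, 5, 2)
  W3 needs (3, 6, 3, 0) <= (5, 8, 5, 2) -> finishes; pool += (0, 2, 1, 0) = (5, 10, 6, 2)


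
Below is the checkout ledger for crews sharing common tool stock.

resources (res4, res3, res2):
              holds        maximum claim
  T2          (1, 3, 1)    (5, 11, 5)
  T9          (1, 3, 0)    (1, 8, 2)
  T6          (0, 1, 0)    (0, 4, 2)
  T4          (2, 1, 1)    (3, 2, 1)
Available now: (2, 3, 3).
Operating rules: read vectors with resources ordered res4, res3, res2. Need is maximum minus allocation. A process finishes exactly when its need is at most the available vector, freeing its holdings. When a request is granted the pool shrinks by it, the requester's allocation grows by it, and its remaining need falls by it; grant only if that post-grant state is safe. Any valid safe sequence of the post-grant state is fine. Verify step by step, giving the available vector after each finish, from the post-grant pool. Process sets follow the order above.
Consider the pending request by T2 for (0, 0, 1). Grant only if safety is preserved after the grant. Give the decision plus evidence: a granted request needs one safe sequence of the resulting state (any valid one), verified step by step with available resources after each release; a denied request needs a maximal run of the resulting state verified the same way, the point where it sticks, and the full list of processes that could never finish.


GRANT: granting preserves safety; a valid post-grant sequence is T6, T4, T9, T2.
Key observation: (2, 3, 2) free after granting still covers T6 first, and each release covers the next.
Step-by-step check of the post-grant state:
  pool = (2, 3, 2)
  run T6 (needs (0, 3, 2), free (2, 3, 2)); after release of (0, 1, 0) the pool is (2, 4, 2)
  run T4 (needs (1, 1, 0), free (2, 4, 2)); after release of (2, 1, 1) the pool is (4, 5, 3)
  run T9 (needs (0, 5, 2), free (4, 5, 3)); after release of (1, 3, 0) the pool is (5, 8, 3)
  run T2 (needs (4, 8, 3), free (5, 8, 3)); after release of (1, 3, 2) the pool is (6, 11, 5)


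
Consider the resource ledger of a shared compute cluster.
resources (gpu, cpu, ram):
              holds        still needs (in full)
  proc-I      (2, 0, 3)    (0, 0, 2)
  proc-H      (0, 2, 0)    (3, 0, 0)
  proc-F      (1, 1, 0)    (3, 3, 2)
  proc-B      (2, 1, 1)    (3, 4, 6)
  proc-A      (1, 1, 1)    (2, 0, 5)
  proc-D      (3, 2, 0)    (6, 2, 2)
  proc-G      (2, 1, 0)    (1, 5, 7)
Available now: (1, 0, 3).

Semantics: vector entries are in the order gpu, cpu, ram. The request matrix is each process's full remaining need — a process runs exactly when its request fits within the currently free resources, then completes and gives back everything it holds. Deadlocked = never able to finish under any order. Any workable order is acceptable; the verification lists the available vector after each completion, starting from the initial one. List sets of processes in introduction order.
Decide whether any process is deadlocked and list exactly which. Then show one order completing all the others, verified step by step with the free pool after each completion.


No process is deadlocked.
Key observation: the pool covers proc-I at once, and every later process fits after earlier releases.
One completion order for the rest: proc-I, proc-A, proc-H, proc-F, proc-B, proc-G, proc-D. Verifying each step:
  pool = (1, 0, 3)
  run proc-I (needs (0, 0, 2), free (1, 0, 3)); after release of (2, 0, 3) the pool is (3, 0, 6)
  run proc-A (needs (2, 0, 5), free (3, 0, 6)); after release of (1, 1, 1) the pool is (4, 1, 7)
  run proc-H (needs (3, 0, 0), free (4, 1, 7)); after release of (0, 2, 0) the pool is (4, 3, 7)
  run proc-F (needs (3, 3, 2), free (4, 3, 7)); after release of (1, 1, 0) the pool is (5, 4, 7)
  run proc-B (needs (3, 4, 6), free (5, 4, 7)); after release of (2, 1, 1) the pool is (7, 5, 8)
  run proc-G (needs (1, 5, 7), free (7, 5, 8)); after release of (2, 1, 0) the pool is (9, 6, 8)
  run proc-D (needs (6, 2, 2), free (9, 6, 8)); after release of (3, 2, 0) the pool is (12, 8, 8)


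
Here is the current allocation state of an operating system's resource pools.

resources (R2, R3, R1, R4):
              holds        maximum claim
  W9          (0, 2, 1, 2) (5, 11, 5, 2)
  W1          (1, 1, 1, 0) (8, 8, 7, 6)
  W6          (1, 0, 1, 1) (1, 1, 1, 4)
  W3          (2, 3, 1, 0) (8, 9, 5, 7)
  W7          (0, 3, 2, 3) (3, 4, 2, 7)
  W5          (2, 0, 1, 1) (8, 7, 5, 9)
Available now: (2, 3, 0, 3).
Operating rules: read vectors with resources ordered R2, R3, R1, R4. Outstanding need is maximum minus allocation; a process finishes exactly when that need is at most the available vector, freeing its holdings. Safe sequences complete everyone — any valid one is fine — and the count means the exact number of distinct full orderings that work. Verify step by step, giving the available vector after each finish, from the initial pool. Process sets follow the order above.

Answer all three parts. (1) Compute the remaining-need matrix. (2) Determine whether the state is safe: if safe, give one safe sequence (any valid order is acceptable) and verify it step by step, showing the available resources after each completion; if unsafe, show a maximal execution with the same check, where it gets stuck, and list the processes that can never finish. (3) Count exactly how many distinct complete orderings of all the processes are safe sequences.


(1) Outstanding need per process (order R2, R3, R1, R4):
  W9: (5, 9, 4, 0)
  W1: (7, 7, 6, 6)
  W6: (0, 1, 0, 3)
  W3: (6, 6, 4, 7)
  W7: (3, 1, 0, 4)
  W5: (6, 7, 4, 8)
(2) The state is UNSAFE.
Key observation: R2 is the bottleneck — with W6, W7 done the pool holds (3, 6, 3, 7), short of every remaining need.
A maximal execution: W6, W7 — then nothing else fits. Verifying each step:
  pool = (2, 3, 0, 3)
  W6: need (0, 1, 0, 3) fits (2, 3, 0, 3); releases (1, 0, 1, 1), pool now (3, 3, 1, 4)
  W7: need (3, 1, 0, 4) fits (3, 3, 1, 4); releases (0, 3, 2, 3), pool now (3, 6, 3, 7)
  W9 cannot run: need (5, 9, 4, 0) vs free (3, 6, 3, 7) (insufficient R2, R3 and R1)
  W1 cannot run: need (7, 7, 6, 6) vs free (3, 6, 3, 7) (insufficient R2, R3 and R1)
  W3 cannot run: need (6, 6, 4, 7) vs free (3, 6, 3, 7) (insufficient R2 and R1)
  W5 cannot run: need (6, 7, 4, 8) vs free (3, 6, 3, 7) (insufficient R2, R3, R1 and R4)
Never able to finish: W9, W1, W3 and W5.
(3) Precisely 0 of the possible complete orderings are safe sequences.


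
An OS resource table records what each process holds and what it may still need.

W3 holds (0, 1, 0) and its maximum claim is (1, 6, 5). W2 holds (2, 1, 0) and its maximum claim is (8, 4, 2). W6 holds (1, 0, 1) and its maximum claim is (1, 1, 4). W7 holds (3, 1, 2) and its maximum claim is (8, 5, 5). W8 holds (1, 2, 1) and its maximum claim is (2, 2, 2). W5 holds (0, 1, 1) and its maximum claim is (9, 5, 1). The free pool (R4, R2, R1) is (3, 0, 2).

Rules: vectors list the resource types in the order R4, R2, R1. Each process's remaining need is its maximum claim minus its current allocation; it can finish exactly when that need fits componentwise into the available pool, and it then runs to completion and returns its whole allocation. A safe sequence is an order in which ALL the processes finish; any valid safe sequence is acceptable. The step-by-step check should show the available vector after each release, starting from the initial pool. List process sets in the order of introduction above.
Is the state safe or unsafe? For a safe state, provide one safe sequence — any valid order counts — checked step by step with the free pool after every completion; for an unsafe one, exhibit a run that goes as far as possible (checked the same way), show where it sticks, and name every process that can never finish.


UNSAFE — no complete ordering exists.
Key observation: even finishing W8, W6 leaves just (5, 2, 4) free — too little R2 for any of the remaining processes.
A maximal execution: W8, W6 — then nothing else fits. Walking it through:
  pool = (3, 0, 2)
  run W8 (needs (1, 0, 1), free (3, 0, 2)); after release of (1, 2, 1) the pool is (4, 2, 3)
  run W6 (needs (0, 1, 3), free (4, 2, 3)); after release of (1, 0, 1) the pool is (5, 2, 4)
  W3 still needs (1, 5, 5) but only (5, 2, 4) is free — short on R2 and R1
  W2 still needs (6, 3, 2) but only (5, 2, 4) is free — short on R4 and R2
  W7 still needs (5, 4, 3) but only (5, 2, 4) is free — short on R2
  W5 still needs (9, 4, 0) but only (5, 2, 4) is free — short on R4 and R2
Processes that can never finish: W3, W2, W7 and W5.


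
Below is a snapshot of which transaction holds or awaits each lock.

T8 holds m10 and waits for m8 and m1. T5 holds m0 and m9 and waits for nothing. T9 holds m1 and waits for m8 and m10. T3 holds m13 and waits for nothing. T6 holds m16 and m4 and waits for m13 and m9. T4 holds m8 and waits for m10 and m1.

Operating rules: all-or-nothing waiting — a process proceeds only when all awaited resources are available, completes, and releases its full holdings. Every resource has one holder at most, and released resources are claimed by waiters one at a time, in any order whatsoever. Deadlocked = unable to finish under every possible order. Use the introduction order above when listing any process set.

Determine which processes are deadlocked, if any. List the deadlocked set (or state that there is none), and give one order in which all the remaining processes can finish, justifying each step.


Deadlocked set: T8, T9 and T4.
Key observation: nobody on the ring T8 -> T9 -> T8 can start until another member finishes, which never happens; T4 is caught in further circular waits.
The rest can finish in the order T5, T3, T6.
Verifying each step:
  T5: no waits; runs immediately, freeing m0 and m9
  T3: no waits; runs immediately, freeing m13
  T6: everything it awaited (m13 and m9) is free; runs, freeing m16 and m4


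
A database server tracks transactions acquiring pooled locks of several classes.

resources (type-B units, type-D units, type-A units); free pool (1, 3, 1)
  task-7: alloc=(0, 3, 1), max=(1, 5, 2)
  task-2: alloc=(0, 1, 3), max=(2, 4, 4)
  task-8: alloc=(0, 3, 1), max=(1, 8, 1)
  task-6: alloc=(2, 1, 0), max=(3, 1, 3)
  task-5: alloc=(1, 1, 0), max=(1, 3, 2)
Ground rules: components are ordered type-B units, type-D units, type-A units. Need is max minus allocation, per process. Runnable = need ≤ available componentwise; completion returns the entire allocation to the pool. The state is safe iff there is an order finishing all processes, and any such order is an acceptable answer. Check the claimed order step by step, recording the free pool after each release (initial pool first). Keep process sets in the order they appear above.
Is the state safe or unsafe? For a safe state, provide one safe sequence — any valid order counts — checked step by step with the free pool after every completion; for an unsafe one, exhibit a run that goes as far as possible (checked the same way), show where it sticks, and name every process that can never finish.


SAFE — a valid safe sequence is task-7, task-5, task-8, task-2, task-6.
Key observation: the order's first zero-slack moment is task-7 ((1, 2, 1) needed, (1, 3, 1) free — a requested resource with nothing to spare).
Check, step by step:
  pool = (1, 3, 1)
  run task-7 (needs (1, 2, 1), free (1, 3, 1)); after release of (0, 3, 1) the pool is (1, 6, 2)
  run task-5 (needs (0, 2, 2), free (1, 6, 2)); after release of (1, 1, 0) the pool is (2, 7, 2)
  run task-8 (needs (1, 5, 0), free (2, 7, 2)); after release of (0, 3, 1) the pool is (2, 10, 3)
  run task-2 (needs (2, 3, 1), free (2, 10, 3)); after release of (0, 1, 3) the pool is (2, 11, 6)
  run task-6 (needs (1, 0, 3), free (2, 11, 6)); after release of (2, 1, 0) the pool is (4, 12, 6)
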